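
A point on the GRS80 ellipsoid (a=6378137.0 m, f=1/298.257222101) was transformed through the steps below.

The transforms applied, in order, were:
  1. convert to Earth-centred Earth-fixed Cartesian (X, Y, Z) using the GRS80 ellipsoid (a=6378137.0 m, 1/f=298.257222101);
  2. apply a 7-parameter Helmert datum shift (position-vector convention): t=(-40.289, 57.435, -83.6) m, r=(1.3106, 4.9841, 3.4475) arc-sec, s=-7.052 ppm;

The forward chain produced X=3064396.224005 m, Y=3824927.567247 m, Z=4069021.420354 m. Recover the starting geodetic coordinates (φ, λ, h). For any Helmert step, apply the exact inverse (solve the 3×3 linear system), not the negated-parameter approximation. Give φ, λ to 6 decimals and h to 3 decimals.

φ=39.890963°, λ=51.298872°, h=747.839 m

start: X=3064396.2240, Y=3824927.5672, Z=4069021.4204 m
→ Helmert⁻¹: X=3064423.7262, Y=3824871.7423, Z=4069183.4603
→ geod (Bowring, a=6378137.000): φ=39.89096300°, λ=51.29887200°, h=747.8390 m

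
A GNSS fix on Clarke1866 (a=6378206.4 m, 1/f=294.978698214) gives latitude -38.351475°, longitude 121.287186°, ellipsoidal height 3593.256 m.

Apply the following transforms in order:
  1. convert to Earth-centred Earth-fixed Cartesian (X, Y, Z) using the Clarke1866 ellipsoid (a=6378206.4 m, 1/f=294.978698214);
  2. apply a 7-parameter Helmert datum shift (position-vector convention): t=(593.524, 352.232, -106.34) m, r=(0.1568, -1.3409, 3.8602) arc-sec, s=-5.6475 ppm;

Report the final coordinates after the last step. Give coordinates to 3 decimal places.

start: φ=-38.351475°, λ=121.287186°, h=3593.256 m
→ ECEF (a=6378206.400, f=1/294.978698214): X=-2602487.7299, Y=4282497.6425, Z=-3938147.7536
→ Helmert 7p (PV): X=-2601934.0527, Y=4282779.9781, Z=-3938245.5158

X=-2601934.053 m, Y=4282779.978 m, Z=-3938245.516 m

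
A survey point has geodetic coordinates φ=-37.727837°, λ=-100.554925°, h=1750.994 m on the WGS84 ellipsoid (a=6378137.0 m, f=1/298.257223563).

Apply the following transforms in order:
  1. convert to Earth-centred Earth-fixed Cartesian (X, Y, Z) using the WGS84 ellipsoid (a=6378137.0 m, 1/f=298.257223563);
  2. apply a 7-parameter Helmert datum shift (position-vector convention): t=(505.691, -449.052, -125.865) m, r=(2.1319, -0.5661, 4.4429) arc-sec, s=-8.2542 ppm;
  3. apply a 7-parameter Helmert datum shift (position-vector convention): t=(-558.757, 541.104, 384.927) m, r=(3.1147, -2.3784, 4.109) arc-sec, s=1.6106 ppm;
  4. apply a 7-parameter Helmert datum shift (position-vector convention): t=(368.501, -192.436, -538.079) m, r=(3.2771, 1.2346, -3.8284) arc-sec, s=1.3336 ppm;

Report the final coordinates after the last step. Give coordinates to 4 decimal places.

X=-925014.1948 m, Y=-4966803.4702 m, Z=-3883138.0889 m

start: φ=-37.727837°, λ=-100.554925°, h=1750.994 m
→ ECEF (a=6378137.000, f=1/298.257223563): X=-925480.4871, Y=-4966868.7223, Z=-3882666.7689
→ Helmert 7p (PV): X=-924849.5166, Y=-4967256.5814, Z=-3882814.4614
→ Helmert 7p (PV): X=-925266.0382, Y=-4966683.2691, Z=-3882521.4605
→ Helmert 7p (PV): X=-925014.1948, Y=-4966803.4702, Z=-3883138.0889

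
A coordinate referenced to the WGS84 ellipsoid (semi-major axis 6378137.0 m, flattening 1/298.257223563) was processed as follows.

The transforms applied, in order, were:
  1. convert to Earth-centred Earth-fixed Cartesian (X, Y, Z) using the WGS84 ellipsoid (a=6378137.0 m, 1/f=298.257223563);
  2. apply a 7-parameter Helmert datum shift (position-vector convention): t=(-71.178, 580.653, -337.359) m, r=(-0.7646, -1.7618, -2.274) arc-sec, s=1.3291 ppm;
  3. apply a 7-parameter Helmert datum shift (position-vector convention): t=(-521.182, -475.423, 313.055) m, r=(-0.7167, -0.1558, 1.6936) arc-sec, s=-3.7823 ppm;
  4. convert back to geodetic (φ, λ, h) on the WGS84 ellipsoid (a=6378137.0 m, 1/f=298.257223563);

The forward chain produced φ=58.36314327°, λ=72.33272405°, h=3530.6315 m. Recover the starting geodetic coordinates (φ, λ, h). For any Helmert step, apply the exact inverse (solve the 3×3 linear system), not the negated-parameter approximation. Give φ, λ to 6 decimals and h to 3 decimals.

φ=58.362879°, λ=72.321683°, h=3608.754 m

start: φ=58.363143°, λ=72.332724°, h=3530.632 m
→ ECEF (a=6378137.000, f=1/298.257223563): X=1018371.1335, Y=3197282.0470, Z=5410068.5739
→ Helmert⁻¹: X=1018926.5116, Y=3197742.4015, Z=5409786.3217
→ Helmert⁻¹: X=1019007.2980, Y=3197148.6787, Z=5410119.6378
→ geod (Bowring, a=6378137.000): φ=58.36287900°, λ=72.32168300°, h=3608.7540 m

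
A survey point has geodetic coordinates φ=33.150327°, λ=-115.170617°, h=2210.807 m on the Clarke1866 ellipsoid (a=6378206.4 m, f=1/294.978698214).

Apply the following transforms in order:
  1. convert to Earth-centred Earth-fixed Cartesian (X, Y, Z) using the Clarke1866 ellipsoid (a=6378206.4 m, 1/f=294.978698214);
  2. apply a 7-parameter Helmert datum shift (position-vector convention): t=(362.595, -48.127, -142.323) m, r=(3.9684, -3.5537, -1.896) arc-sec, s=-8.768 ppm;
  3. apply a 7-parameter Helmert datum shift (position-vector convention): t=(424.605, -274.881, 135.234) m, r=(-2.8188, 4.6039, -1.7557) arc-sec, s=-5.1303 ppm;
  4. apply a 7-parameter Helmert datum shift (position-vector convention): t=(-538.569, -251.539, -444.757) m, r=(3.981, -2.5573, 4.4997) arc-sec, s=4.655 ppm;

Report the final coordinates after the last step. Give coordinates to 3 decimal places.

start: φ=33.150327°, λ=-115.170617°, h=2210.807 m
→ ECEF (a=6378206.400, f=1/294.978698214): X=-2274307.0841, Y=-4839589.1847, Z=3468955.0887
→ Helmert 7p (PV): X=-2274028.7989, Y=-4839640.7126, Z=3468650.0568
→ Helmert 7p (PV): X=-2273556.3006, Y=-4839824.0066, Z=3468884.3903
→ Helmert 7p (PV): X=-2274042.8789, Y=-4840214.6245, Z=3468334.1818

X=-2274042.879 m, Y=-4840214.625 m, Z=3468334.182 m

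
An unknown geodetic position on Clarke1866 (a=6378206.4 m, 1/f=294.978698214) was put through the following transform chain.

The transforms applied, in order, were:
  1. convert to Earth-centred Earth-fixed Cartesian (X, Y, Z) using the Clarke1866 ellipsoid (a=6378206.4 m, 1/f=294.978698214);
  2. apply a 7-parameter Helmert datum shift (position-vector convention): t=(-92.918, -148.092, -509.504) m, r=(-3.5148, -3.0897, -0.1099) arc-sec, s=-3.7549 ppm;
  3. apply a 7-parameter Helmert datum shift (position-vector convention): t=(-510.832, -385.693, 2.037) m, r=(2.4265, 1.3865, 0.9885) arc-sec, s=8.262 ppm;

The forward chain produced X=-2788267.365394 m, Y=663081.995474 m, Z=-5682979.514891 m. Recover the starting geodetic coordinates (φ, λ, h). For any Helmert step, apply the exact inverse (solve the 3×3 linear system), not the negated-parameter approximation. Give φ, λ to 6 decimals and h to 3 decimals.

φ=-63.394579°, λ=166.609103°, h=3134.973 m

start: X=-2788267.3654, Y=663081.9955, Z=-5682979.5149 m
→ Helmert⁻¹: X=-2787692.1213, Y=663408.7123, Z=-5682961.1425
→ Helmert⁻¹: X=-2787695.1427, Y=663654.6403, Z=-5682419.9091
→ geod (Bowring, a=6378206.400): φ=-63.39457900°, λ=166.60910300°, h=3134.9730 m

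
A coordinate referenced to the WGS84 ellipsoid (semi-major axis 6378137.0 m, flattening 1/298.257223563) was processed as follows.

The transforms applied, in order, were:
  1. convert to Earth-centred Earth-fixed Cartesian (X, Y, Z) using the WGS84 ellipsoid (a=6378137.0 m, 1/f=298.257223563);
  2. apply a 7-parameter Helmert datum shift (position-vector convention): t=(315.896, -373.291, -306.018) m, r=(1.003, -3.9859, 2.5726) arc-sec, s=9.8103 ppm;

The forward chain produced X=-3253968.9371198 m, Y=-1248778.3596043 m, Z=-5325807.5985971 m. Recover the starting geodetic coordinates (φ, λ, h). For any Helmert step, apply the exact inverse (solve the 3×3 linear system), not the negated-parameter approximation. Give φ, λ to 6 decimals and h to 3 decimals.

start: X=-3253968.9371, Y=-1248778.3596, Z=-5325807.5986 m
→ Helmert⁻¹: X=-3254371.3867, Y=-1248378.1276, Z=-5325380.3778
→ geod (Bowring, a=6378137.000): φ=-56.97030400°, λ=-159.01316700°, h=1529.2230 m

φ=-56.970304°, λ=-159.013167°, h=1529.223 m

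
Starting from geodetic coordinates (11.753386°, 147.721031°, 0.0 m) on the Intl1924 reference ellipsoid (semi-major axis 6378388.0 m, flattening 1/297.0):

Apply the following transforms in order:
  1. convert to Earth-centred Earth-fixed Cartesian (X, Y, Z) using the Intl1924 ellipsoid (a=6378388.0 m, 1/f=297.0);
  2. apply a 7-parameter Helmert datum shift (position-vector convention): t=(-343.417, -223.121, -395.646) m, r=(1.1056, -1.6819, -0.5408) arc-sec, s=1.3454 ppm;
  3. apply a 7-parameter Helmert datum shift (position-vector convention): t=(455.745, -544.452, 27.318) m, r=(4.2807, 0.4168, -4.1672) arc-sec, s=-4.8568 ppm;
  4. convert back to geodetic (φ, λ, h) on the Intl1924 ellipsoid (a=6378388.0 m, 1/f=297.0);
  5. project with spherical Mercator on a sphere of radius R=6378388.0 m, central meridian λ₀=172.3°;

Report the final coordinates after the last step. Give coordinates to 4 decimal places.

start: φ=11.753386°, λ=147.721031°, h=0.000 m
→ ECEF (a=6378388.000, f=1/297.0): X=-5280329.6214, Y=3335373.6605, Z=1290720.5795
→ Helmert 7p (PV): X=-5280681.9223, Y=3335161.9529, Z=1290301.4917
→ Helmert 7p (PV): X=-5280130.5423, Y=3334681.2105, Z=1290402.4293
→ geod (Bowring, a=6378388.000): φ=11.75156096°, λ=147.72542678°, h=-591.6139 m
→ merc (R=6378388.0, λ₀=172.3°): E=-2735736.6331, N=1317499.2256

E=-2735736.6331 m, N=1317499.2256 m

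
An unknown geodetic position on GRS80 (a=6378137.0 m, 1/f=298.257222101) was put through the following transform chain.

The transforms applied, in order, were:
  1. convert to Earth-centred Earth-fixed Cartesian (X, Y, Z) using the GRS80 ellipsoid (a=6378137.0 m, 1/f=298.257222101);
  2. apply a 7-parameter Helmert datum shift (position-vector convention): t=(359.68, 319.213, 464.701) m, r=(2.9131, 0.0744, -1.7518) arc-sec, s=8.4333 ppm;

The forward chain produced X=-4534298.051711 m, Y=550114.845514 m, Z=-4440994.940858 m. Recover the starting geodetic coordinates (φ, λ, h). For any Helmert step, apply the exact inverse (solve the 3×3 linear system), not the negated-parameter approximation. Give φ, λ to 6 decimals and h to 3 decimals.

φ=-44.388541°, λ=173.088293°, h=3410.543 m

start: X=-4534298.0517, Y=550114.8455, Z=-4440994.9409 m
→ Helmert⁻¹: X=-4534622.5564, Y=549689.7568, Z=-4441431.5850
→ geod (Bowring, a=6378137.000): φ=-44.38854100°, λ=173.08829300°, h=3410.5430 m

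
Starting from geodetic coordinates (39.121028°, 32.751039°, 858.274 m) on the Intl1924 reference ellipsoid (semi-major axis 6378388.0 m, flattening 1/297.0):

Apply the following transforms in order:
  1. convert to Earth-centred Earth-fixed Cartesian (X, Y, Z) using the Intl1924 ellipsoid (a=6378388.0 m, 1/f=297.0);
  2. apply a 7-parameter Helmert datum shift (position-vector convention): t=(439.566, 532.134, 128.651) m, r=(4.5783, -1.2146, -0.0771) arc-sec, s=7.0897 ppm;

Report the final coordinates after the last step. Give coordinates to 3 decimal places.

start: φ=39.121028°, λ=32.751039°, h=858.274 m
→ ECEF (a=6378388.000, f=1/297.0): X=4167930.0688, Y=2681009.5588, Z=4003357.5657
→ Helmert 7p (PV): X=4168376.6122, Y=2681470.2824, Z=4003598.6512

X=4168376.612 m, Y=2681470.282 m, Z=4003598.651 m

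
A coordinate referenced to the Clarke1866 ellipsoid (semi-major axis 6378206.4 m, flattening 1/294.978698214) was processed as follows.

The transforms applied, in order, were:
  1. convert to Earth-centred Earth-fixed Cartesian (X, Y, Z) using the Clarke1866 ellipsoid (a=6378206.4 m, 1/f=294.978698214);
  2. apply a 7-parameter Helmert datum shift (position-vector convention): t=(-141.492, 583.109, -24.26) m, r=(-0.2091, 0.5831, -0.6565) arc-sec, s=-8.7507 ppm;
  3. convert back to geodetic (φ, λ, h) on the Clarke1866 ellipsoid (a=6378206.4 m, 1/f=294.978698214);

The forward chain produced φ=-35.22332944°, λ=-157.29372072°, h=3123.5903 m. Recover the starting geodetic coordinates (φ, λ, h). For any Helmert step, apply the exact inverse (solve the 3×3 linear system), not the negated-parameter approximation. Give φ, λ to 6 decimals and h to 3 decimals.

φ=-35.222830°, λ=-157.287027°, h=3242.712 m

start: φ=-35.223329°, λ=-157.293721°, h=3123.590 m
→ ECEF (a=6378206.400, f=1/294.978698214): X=-4814366.2335, Y=-2014513.0006, Z=-3659748.2112
→ Helmert⁻¹: X=-4814250.1100, Y=-2015125.3560, Z=-3659771.6291
→ geod (Bowring, a=6378206.400): φ=-35.22283000°, λ=-157.28702700°, h=3242.7120 m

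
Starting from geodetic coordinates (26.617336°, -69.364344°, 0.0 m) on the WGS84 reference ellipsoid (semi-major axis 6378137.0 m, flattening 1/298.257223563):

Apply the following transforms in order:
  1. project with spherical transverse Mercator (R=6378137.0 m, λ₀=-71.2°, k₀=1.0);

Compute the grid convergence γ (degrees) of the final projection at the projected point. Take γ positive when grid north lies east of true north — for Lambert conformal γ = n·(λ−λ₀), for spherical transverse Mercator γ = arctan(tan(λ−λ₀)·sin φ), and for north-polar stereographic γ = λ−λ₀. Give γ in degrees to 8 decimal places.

0.82265322

start: φ=26.617336°, λ=-69.364344°, h=0.000 m
→ into tm (λ₀=-71.2°): φ=26.61733600°, λ−λ₀=1.83565600°
convergence γ = 0.82265322°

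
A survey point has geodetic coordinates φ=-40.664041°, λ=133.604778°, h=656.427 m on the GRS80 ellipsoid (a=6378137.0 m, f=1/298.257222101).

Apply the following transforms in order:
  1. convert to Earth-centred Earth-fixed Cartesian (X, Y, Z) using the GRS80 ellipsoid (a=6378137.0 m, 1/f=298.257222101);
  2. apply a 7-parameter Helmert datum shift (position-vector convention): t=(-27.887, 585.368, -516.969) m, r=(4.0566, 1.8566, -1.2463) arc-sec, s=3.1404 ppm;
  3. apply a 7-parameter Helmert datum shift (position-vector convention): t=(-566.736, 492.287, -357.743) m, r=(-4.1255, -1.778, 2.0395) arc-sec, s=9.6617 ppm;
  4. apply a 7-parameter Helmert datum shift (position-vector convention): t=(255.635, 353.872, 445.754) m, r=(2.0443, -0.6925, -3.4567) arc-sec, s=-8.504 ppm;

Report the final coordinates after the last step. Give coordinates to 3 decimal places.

start: φ=-40.664041°, λ=133.604778°, h=656.427 m
→ ECEF (a=6378137.000, f=1/298.257222101): X=-3341832.2535, Y=3508683.6385, Z=-4134622.2857
→ Helmert 7p (PV): X=-3341886.6509, Y=3509381.5331, Z=-4135053.1536
→ Helmert 7p (PV): X=-3342484.7310, Y=3509791.9766, Z=-4135549.8474
→ Helmert 7p (PV): X=-3342127.9687, Y=3510213.0033, Z=-4135045.3610

X=-3342127.969 m, Y=3510213.003 m, Z=-4135045.361 m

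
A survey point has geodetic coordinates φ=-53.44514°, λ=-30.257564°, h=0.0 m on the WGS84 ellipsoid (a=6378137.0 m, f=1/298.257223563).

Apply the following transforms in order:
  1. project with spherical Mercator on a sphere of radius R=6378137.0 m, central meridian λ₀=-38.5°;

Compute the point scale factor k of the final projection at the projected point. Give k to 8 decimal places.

1.67900118

start: φ=-53.445140°, λ=-30.257564°, h=0.000 m
→ into merc (λ₀=-38.5°): φ=-53.44514000°, λ−λ₀=8.24243600°
scale k = 1.67900118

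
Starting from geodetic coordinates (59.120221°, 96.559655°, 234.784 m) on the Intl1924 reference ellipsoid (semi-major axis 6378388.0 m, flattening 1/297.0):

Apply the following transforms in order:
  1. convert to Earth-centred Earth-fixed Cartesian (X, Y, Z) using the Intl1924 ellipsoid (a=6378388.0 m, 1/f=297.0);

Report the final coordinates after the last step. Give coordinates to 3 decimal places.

start: φ=59.120221°, λ=96.559655°, h=234.784 m
→ ECEF (a=6378388.000, f=1/297.0): X=-374915.3016, Y=3260404.4980, Z=5451139.4629

X=-374915.302 m, Y=3260404.498 m, Z=5451139.463 m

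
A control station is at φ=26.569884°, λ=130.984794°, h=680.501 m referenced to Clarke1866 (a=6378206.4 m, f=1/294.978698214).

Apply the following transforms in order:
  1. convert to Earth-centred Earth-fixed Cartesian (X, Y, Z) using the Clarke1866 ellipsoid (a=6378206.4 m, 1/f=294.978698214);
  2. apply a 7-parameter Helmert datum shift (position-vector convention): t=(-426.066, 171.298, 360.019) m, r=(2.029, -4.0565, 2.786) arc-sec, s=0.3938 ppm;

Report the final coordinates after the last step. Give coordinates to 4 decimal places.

start: φ=26.569884°, λ=130.984794°, h=680.501 m
→ ECEF (a=6378206.400, f=1/294.978698214): X=-3744347.0418, Y=4309688.0280, Z=2835816.4258
→ Helmert 7p (PV): X=-3744888.5634, Y=4309782.5530, Z=2836146.3173

X=-3744888.5634 m, Y=4309782.5530 m, Z=2836146.3173 m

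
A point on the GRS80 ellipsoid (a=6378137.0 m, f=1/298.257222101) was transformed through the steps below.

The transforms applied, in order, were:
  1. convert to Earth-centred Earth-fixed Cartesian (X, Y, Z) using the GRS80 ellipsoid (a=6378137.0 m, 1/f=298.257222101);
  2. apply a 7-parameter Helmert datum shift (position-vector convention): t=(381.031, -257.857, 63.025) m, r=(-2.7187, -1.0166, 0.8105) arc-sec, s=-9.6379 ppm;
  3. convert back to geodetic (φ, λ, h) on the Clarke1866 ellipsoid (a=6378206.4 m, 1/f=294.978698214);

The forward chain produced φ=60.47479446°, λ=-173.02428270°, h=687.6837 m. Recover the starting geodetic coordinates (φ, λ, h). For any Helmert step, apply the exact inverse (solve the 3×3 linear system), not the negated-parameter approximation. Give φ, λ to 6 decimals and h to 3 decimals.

φ=60.470159°, λ=-173.028627°, h=754.621 m

start: φ=60.474794°, λ=-173.024283°, h=687.684 m
→ ECEF (a=6378206.400, f=1/294.978698214): X=-3128315.7727, Y=-382763.1390, Z=5527138.3624
→ Helmert⁻¹: X=-3128701.2202, Y=-382569.5258, Z=5527138.9850
→ geod (Bowring, a=6378137.000): φ=60.47015900°, λ=-173.02862700°, h=754.6210 m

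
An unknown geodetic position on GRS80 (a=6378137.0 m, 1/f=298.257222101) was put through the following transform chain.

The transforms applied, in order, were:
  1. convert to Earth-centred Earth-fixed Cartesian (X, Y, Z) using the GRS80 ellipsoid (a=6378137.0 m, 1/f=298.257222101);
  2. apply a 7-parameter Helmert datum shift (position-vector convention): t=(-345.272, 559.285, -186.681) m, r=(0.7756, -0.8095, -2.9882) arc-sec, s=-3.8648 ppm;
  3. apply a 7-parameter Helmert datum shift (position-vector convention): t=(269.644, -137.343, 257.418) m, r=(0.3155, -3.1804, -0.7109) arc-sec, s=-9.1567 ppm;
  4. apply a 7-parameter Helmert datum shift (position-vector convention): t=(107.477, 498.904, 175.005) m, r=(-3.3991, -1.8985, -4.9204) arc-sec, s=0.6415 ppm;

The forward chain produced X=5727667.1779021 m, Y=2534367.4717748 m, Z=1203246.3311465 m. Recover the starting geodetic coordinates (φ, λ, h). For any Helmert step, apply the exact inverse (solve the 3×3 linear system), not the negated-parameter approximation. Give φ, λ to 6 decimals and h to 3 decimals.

φ=10.943384°, λ=23.862911°, h=117.217 m

start: X=5727667.1779, Y=2534367.4718, Z=1203246.3311 m
→ Helmert⁻¹: X=5727506.6523, Y=2533983.7451, Z=1203059.5956
→ Helmert⁻¹: X=5727299.2620, Y=2534165.8715, Z=1202721.0059
→ Helmert⁻¹: X=5727634.6848, Y=2533703.8789, Z=1202880.3301
→ geod (Bowring, a=6378137.000): φ=10.94338400°, λ=23.86291100°, h=117.2170 m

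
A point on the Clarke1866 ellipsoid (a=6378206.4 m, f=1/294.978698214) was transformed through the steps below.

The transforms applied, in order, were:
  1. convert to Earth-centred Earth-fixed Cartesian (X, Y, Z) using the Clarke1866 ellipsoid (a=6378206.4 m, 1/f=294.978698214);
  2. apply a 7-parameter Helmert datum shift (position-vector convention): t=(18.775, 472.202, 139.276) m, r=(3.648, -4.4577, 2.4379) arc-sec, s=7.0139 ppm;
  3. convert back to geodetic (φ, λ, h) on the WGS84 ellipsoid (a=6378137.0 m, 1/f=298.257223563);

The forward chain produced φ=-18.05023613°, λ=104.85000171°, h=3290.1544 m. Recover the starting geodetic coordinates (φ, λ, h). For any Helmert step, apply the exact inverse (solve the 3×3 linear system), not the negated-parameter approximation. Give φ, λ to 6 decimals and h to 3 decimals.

start: φ=-18.050236°, λ=104.850002°, h=3290.154 m
→ ECEF (a=6378137.000, f=1/298.257223563): X=-1555501.4362, Y=5866601.6756, Z=-1964691.2111
→ Helmert⁻¹: X=-1555482.4325, Y=5866071.9631, Z=-1964886.8371
→ geod (Bowring, a=6378206.400): φ=-18.05462500°, λ=104.85111000°, h=2812.7090 m

φ=-18.054625°, λ=104.851110°, h=2812.709 m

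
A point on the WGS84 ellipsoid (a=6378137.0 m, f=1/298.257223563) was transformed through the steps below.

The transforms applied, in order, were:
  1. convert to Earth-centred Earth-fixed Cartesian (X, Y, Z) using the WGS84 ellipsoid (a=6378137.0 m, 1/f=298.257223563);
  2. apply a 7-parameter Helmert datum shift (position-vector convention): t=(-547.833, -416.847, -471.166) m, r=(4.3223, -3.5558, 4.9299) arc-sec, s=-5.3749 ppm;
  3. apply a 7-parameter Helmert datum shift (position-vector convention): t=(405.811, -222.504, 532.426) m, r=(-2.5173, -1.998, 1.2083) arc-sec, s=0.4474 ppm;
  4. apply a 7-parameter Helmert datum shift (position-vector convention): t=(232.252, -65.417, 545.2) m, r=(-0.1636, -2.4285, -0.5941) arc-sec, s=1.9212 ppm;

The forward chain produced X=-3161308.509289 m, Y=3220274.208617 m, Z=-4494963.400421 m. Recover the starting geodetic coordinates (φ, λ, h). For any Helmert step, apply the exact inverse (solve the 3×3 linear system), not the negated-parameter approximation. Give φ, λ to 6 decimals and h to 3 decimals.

start: X=-3161308.5093, Y=3220274.2086, Z=-4494963.4004 m
→ Helmert⁻¹: X=-3161596.8910, Y=3220327.8980, Z=-4495460.1858
→ Helmert⁻¹: X=-3162025.9710, Y=3220622.3535, Z=-4495920.6659
→ Helmert⁻¹: X=-3161495.6429, Y=3221037.8723, Z=-4495486.6587
→ geod (Bowring, a=6378137.000): φ=-45.07886400°, λ=134.46550700°, h=2747.1220 m

φ=-45.078864°, λ=134.465507°, h=2747.122 m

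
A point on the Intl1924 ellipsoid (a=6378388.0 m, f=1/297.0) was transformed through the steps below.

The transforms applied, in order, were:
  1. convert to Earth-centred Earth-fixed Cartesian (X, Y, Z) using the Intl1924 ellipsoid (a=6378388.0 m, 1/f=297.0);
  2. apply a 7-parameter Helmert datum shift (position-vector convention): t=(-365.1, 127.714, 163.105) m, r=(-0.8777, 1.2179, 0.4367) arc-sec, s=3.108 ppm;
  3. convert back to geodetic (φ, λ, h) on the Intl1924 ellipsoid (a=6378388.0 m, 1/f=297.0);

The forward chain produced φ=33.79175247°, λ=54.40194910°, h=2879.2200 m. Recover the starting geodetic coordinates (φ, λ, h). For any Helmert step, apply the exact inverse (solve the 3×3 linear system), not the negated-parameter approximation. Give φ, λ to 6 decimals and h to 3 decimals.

φ=33.790383°, λ=54.397910°, h=2859.160 m

start: φ=33.791752°, λ=54.401949°, h=2879.220 m
→ ECEF (a=6378388.000, f=1/297.0): X=3090207.2972, Y=4316666.1143, Z=3528928.4240
→ Helmert⁻¹: X=3090551.0947, Y=4316503.4256, Z=3528790.9676
→ geod (Bowring, a=6378388.000): φ=33.79038300°, λ=54.39791000°, h=2859.1600 m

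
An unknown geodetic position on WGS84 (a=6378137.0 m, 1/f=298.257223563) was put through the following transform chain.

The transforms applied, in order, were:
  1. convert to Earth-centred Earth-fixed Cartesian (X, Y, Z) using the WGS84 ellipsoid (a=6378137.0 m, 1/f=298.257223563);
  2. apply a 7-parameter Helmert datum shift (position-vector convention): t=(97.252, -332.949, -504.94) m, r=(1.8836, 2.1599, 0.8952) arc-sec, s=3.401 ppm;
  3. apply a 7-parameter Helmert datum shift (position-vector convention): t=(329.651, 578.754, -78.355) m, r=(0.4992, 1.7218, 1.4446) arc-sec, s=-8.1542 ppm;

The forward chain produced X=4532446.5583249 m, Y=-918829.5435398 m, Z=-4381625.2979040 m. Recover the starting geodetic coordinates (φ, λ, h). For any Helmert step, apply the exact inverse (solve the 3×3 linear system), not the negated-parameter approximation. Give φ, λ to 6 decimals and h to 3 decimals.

φ=-43.643759°, λ=-11.464947°, h=2076.509 m

start: X=4532446.5583, Y=-918829.5435, Z=-4381625.2979 m
→ Helmert⁻¹: X=4532183.9989, Y=-919458.1405, Z=-4381542.6134
→ Helmert⁻¹: X=4532113.2193, Y=-919181.7419, Z=-4380966.9217
→ geod (Bowring, a=6378137.000): φ=-43.64375900°, λ=-11.46494700°, h=2076.5090 m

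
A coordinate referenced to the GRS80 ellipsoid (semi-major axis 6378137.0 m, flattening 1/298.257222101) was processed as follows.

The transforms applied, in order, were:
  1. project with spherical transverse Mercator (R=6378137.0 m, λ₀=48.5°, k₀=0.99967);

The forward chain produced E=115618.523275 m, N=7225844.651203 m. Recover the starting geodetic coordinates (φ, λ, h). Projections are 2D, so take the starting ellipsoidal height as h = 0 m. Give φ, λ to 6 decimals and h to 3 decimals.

φ=64.912166°, λ=50.950819°, h=0.000 m

start: E=115618.5233, N=7225844.6512 m
→ tm⁻¹: φ=64.91216600°, λ=50.95081900°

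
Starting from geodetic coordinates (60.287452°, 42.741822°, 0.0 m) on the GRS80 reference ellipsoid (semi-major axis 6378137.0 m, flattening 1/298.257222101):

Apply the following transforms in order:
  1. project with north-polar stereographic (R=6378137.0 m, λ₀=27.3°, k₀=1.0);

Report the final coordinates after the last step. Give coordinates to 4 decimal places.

start: φ=60.287452°, λ=42.741822°, h=0.000 m
→ stereo (R=6378137.0, λ₀=27.3°): E=900959.1196, N=-3261610.5468

E=900959.1196 m, N=-3261610.5468 m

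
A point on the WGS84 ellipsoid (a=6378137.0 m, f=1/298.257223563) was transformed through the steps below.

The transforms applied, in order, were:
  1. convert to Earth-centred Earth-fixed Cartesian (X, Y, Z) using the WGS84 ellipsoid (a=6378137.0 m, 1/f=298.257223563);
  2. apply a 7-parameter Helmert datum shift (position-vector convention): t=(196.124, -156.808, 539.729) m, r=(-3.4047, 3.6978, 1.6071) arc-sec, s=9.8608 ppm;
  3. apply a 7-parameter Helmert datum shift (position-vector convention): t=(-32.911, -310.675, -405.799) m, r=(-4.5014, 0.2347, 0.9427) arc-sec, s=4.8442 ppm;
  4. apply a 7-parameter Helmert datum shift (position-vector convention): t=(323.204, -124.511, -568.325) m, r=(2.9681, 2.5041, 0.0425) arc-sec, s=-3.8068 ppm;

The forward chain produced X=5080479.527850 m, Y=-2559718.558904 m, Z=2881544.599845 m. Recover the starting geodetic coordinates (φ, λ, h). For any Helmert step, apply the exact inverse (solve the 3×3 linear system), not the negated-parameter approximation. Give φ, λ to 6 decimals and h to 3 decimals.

φ=27.025912°, λ=-26.739149°, h=2797.904 m

start: X=5080479.5278, Y=-2559718.5589, Z=2881544.5998 m
→ Helmert⁻¹: X=5080140.1449, Y=-2559563.3641, Z=2882222.4020
→ Helmert⁻¹: X=5080133.4697, Y=-2559326.4169, Z=2882564.1643
→ Helmert⁻¹: X=5079815.6461, Y=-2559231.5251, Z=2882044.8408
→ geod (Bowring, a=6378137.000): φ=27.02591200°, λ=-26.73914900°, h=2797.9040 m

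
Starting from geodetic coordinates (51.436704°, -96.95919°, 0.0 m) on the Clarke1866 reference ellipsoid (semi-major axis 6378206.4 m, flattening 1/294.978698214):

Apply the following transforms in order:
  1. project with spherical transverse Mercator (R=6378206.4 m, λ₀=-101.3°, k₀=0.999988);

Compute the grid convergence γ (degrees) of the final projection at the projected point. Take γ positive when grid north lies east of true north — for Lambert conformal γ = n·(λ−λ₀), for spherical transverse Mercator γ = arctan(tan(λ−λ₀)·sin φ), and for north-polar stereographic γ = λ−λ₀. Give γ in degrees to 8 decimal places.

start: φ=51.436704°, λ=-96.959190°, h=0.000 m
→ into tm (λ₀=-101.3°): φ=51.43670400°, λ−λ₀=4.34081000°
convergence γ = 3.39669007°

3.39669007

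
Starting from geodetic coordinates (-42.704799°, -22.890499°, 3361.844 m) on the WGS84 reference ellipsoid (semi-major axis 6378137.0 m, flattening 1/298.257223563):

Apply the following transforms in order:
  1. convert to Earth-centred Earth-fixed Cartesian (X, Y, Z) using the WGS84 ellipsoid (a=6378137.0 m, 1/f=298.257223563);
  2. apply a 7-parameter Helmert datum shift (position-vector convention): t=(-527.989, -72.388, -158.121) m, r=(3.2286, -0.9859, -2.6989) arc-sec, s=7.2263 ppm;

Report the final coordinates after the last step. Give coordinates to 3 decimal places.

X=4326359.550 m, Y=-1826966.397 m, Z=-4305937.579 m

start: φ=-42.704799°, λ=-22.890499°, h=3361.844 m
→ ECEF (a=6378137.000, f=1/298.257223563): X=4326859.5957, Y=-1826891.5884, Z=-4305740.4293
→ Helmert 7p (PV): X=4326359.5502, Y=-1826966.3969, Z=-4305937.5793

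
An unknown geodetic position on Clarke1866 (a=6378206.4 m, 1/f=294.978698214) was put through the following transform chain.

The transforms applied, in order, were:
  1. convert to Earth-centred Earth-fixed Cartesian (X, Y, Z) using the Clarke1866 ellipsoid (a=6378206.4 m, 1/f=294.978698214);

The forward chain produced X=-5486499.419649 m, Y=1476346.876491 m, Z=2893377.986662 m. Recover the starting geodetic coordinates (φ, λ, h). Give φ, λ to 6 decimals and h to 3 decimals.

start: X=-5486499.4196, Y=1476346.8765, Z=2893377.9867 m
→ geod (Bowring, a=6378206.400): φ=27.14502100°, λ=164.93918100°, h=2227.9900 m

φ=27.145021°, λ=164.939181°, h=2227.990 m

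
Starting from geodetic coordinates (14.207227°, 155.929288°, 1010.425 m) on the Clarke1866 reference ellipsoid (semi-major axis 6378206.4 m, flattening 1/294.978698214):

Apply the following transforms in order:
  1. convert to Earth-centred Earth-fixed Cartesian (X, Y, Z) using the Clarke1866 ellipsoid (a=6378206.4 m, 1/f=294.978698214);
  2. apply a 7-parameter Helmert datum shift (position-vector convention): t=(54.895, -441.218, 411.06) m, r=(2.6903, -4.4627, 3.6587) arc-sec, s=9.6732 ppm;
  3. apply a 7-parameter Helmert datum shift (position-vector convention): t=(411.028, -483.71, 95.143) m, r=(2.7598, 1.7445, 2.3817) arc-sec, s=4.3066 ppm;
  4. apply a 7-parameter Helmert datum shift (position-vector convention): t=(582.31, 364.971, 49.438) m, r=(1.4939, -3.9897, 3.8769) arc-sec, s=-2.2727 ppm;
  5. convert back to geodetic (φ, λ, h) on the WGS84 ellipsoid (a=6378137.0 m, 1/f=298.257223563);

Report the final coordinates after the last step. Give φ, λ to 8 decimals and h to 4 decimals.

φ=14.21278348°, λ=155.93345306°, h=127.2294 m

start: φ=14.207227°, λ=155.929288°, h=1010.425 m
→ ECEF (a=6378206.400, f=1/294.978698214): X=-5647503.3566, Y=2522786.6324, Z=1555370.4387
→ Helmert 7p (PV): X=-5647581.4923, Y=2522249.3553, Z=1555707.2597
→ Helmert 7p (PV): X=-5647210.7527, Y=2521690.4805, Z=1555890.6151
→ Helmert 7p (PV): X=-5646693.1001, Y=2521932.3085, Z=1555845.5491
→ geod (Bowring, a=6378137.000): φ=14.21278348°, λ=155.93345306°, h=127.2294 m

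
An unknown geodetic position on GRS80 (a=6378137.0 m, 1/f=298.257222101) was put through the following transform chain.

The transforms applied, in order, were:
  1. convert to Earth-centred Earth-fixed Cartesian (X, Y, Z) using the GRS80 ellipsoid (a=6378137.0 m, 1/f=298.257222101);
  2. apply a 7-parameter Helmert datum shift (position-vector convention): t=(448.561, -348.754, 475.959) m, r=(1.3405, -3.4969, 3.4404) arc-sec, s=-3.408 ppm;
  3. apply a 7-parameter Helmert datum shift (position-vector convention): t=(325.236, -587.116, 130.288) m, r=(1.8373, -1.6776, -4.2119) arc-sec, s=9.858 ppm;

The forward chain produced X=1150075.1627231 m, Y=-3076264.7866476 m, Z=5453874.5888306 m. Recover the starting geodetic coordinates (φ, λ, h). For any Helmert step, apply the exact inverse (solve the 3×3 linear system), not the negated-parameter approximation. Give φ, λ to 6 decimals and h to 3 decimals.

φ=59.120543°, λ=-69.505487°, h=2809.988 m

start: X=1150075.1627, Y=-3076264.7866, Z=5453874.5888 m
→ Helmert⁻¹: X=1149845.7517, Y=-3075575.2924, Z=5453708.5820
→ Helmert⁻¹: X=1149442.2661, Y=-3075220.7507, Z=5453251.7063
→ geod (Bowring, a=6378137.000): φ=59.12054300°, λ=-69.50548700°, h=2809.9880 m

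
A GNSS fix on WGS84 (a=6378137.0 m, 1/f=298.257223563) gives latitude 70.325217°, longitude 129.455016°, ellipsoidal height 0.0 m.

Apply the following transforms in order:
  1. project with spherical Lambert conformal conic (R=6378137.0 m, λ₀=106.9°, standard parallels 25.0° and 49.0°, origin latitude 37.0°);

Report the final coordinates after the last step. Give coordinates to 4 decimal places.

E=1024015.7612 m, N=4008715.6118 m

start: φ=70.325217°, λ=129.455016°, h=0.000 m
→ lcc (R=6378137.0, λ₀=106.9°): E=1024015.7612, N=4008715.6118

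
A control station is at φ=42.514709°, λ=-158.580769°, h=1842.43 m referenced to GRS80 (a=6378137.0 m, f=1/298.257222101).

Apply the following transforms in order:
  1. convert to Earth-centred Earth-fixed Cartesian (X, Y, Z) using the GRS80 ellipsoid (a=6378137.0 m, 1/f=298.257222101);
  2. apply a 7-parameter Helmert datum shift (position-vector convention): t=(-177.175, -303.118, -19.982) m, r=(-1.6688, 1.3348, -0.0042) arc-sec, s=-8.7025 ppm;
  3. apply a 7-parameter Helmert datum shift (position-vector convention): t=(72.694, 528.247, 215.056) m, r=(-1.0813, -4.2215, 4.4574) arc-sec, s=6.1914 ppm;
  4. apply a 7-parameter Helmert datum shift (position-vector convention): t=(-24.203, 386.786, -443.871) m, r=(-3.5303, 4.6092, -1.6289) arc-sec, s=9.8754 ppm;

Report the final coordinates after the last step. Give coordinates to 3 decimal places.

X=-4384714.096 m, Y=-1719338.955 m, Z=4289036.095 m

start: φ=42.514709°, λ=-158.580769°, h=1842.430 m
→ ECEF (a=6378137.000, f=1/298.257222101): X=-4384612.5015, Y=-1720008.7656, Z=4289164.3183
→ Helmert 7p (PV): X=-4384723.7983, Y=-1720262.1245, Z=4289149.2994
→ Helmert 7p (PV): X=-4384728.8606, Y=-1719816.7980, Z=4289310.1893
→ Helmert 7p (PV): X=-4384714.0963, Y=-1719338.9549, Z=4289036.0949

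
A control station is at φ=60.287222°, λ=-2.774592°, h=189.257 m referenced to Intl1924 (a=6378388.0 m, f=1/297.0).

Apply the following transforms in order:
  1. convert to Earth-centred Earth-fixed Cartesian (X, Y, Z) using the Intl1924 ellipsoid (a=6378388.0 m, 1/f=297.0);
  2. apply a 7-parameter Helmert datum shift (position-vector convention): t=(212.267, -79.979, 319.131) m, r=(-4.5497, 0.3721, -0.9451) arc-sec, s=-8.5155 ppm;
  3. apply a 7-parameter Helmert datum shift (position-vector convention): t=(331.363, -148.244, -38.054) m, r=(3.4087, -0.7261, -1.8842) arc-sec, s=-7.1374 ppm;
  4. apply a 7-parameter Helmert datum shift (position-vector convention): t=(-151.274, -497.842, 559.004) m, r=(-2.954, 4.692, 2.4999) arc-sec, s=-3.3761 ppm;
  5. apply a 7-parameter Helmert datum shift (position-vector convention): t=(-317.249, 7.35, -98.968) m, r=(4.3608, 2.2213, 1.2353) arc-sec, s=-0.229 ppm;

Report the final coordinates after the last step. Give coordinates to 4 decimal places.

X=3166078.1859 m, Y=-154139.4739 m, Z=5517225.4595 m

start: φ=60.287222°, λ=-2.774592°, h=189.257 m
→ ECEF (a=6378388.000, f=1/297.0): X=3165887.9265, Y=-153430.5003, Z=5516691.4880
→ Helmert 7p (PV): X=3166082.4834, Y=-153401.9949, Z=5516961.3147
→ Helmert 7p (PV): X=3166370.4267, Y=-153669.2373, Z=5516892.4941
→ Helmert 7p (PV): X=3166335.8200, Y=-154049.1754, Z=5517363.0466
→ Helmert 7p (PV): X=3166078.1859, Y=-154139.4739, Z=5517225.4595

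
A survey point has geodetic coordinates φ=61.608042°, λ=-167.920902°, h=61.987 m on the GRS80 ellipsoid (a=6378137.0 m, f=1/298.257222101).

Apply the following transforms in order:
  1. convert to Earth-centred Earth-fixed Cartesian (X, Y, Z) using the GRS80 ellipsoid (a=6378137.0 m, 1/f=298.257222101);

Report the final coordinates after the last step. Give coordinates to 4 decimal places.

start: φ=61.608042°, λ=-167.920902°, h=61.987 m
→ ECEF (a=6378137.000, f=1/298.257222101): X=-2973402.3874, Y=-636307.7510, Z=5587931.1420

X=-2973402.3874 m, Y=-636307.7510 m, Z=5587931.1420 m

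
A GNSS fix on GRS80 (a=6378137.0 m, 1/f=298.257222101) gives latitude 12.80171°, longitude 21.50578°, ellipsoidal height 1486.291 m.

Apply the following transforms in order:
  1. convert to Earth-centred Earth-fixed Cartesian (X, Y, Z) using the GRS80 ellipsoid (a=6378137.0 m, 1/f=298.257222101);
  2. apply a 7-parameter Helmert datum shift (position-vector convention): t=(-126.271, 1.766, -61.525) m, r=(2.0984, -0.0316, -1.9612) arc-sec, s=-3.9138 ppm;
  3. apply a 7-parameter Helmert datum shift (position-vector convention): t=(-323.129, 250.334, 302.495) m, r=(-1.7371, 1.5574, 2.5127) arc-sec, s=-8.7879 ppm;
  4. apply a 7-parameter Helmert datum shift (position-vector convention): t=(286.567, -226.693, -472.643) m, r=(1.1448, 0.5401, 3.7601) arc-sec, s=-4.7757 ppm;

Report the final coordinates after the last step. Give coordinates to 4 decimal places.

X=5788591.5403 m, Y=2281074.9869 m, Z=1404053.9879 m

start: φ=12.801710°, λ=21.505780°, h=1486.291 m
→ ECEF (a=6378137.000, f=1/298.257222101): X=5788889.1615, Y=2280978.7071, Z=1404351.5261
→ Helmert 7p (PV): X=5788761.7067, Y=2280902.2174, Z=1404308.5966
→ Helmert 7p (PV): X=5788370.5242, Y=2281214.8512, Z=1404535.8342
→ Helmert 7p (PV): X=5788591.5403, Y=2281074.9869, Z=1404053.9879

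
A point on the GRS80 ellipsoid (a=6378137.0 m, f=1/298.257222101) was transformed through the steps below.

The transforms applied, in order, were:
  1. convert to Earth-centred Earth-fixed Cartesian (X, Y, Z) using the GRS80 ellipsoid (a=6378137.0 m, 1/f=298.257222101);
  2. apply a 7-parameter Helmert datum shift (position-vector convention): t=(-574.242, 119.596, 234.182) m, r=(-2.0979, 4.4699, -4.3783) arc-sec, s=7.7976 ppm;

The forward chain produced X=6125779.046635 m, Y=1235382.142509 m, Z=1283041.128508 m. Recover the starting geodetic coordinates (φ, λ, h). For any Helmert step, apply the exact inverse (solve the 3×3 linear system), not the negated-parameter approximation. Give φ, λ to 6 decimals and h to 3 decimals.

φ=11.676806°, λ=11.400907°, h=2625.121 m

start: X=6125779.0466, Y=1235382.1425, Z=1283041.1285 m
→ Helmert⁻¹: X=6126251.4932, Y=1235369.9053, Z=1282942.2687
→ geod (Bowring, a=6378137.000): φ=11.67680600°, λ=11.40090700°, h=2625.1210 m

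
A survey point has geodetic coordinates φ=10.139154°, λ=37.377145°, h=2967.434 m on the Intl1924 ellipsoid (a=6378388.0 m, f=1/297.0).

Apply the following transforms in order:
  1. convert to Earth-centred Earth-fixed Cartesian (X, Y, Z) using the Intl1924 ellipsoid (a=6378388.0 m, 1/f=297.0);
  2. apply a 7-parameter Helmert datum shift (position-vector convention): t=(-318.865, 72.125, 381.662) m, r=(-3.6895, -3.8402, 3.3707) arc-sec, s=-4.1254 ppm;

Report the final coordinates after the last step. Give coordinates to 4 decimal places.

start: φ=10.139154°, λ=37.377145°, h=2967.434 m
→ ECEF (a=6378388.000, f=1/297.0): X=4992314.4882, Y=3813758.1146, Z=1115938.0325
→ Helmert 7p (PV): X=4991891.9290, Y=3813916.0494, Z=1116339.8192

X=4991891.9290 m, Y=3813916.0494 m, Z=1116339.8192 m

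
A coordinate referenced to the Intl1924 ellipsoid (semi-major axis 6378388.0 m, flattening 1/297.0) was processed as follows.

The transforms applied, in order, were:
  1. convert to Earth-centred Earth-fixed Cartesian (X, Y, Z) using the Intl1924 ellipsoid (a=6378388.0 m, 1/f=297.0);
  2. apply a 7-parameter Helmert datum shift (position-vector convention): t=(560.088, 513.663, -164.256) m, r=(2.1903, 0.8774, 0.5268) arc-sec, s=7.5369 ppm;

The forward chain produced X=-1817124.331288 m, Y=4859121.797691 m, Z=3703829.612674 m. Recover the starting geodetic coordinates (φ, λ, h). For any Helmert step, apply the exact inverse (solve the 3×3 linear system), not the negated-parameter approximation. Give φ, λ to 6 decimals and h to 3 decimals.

φ=35.709990°, λ=110.511506°, h=2976.762 m

start: X=-1817124.3313, Y=4859121.7977, Z=3703829.6127 m
→ Helmert⁻¹: X=-1817674.0663, Y=4858615.4898, Z=3703906.6273
→ geod (Bowring, a=6378388.000): φ=35.70999000°, λ=110.51150600°, h=2976.7620 m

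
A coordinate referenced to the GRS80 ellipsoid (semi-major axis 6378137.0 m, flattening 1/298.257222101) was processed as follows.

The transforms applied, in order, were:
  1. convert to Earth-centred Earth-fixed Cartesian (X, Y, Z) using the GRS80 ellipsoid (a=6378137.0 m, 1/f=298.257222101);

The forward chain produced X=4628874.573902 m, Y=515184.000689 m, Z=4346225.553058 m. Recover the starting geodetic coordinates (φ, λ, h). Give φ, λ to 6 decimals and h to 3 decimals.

start: X=4628874.5739, Y=515184.0007, Z=4346225.5531 m
→ geod (Bowring, a=6378137.000): φ=43.21218700°, λ=6.35076300°, h=2210.4420 m

φ=43.212187°, λ=6.350763°, h=2210.442 m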